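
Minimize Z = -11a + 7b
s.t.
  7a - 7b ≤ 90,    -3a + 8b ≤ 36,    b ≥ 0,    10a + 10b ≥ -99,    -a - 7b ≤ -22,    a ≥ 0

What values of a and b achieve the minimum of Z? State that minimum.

Extreme points and Z = -11a + 7b:
  (972/35, 522/35) → Z = -7038/35
  (14, 8/7) → Z = -146
  (0, 9/2) → Z = 63/2
  (0, 22/7) → Z = 22

The optimum lies where 7a - 7b = 90 and -3a + 8b = 36.
Solving simultaneously gives a = 972/35, b = 522/35.

a = 972/35, b = 522/35, minimum Z = -7038/35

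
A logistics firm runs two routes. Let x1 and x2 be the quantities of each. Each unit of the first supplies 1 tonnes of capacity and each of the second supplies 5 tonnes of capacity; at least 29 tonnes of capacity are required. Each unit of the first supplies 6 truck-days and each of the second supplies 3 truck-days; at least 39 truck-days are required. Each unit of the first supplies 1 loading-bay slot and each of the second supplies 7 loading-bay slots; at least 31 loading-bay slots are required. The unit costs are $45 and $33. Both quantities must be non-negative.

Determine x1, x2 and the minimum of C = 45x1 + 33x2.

Corner points and C = 45x1 + 33x2:
  (0, 13) → C = 429
  (31, 0) → C = 1395
  (4, 5) → C = 345
  (24, 1) → C = 1113
The feasible region is unbounded (it extends along (0, 1), (1, 0)), but C strictly increases along every unbounded feasible direction, so there is no improving ray and the minimum is attained at a vertex.

The binding constraints are x1 + 5x2 = 29 and 6x1 + 3x2 = 39.
Solving simultaneously gives x1 = 4, x2 = 5.

x1 = 4, x2 = 5, minimum C = 345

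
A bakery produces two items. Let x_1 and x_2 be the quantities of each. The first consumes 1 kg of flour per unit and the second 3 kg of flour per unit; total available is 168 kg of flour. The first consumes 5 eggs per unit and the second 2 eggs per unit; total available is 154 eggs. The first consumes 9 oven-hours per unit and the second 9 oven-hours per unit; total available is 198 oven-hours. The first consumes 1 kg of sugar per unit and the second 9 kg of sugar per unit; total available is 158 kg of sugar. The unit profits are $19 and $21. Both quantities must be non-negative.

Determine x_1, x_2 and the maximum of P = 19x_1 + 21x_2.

x_1 = 5, x_2 = 17, maximum P = 452

Feasible corners and P = 19x_1 + 21x_2:
  (0, 0) → P = 0
  (0, 158/9) → P = 1106/3
  (22, 0) → P = 418
  (5, 17) → P = 452

At the optimal vertex, 9x_1 + 9x_2 = 198 and x_1 + 9x_2 = 158.
Solving simultaneously gives x_1 = 5, x_2 = 17.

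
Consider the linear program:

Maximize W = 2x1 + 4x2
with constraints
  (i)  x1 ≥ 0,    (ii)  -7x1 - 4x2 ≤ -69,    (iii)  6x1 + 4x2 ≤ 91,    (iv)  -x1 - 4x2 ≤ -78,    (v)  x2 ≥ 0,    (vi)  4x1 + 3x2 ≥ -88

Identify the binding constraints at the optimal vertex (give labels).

Extreme points and W = 2x1 + 4x2:
  (0, 91/4) → W = 91
  (0, 39/2) → W = 78
  (13/5, 377/20) → W = 403/5

The maximum is at (0, 91/4). Substituting into each constraint, equality holds for (i) and (iii); the remaining constraints have slack.

(i) and (iii)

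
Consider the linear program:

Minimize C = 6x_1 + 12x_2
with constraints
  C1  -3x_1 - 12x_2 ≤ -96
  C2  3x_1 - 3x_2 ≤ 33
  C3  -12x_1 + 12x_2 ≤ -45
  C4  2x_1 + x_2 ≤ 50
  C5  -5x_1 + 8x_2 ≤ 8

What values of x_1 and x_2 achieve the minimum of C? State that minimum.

Extreme points and C = 6x_1 + 12x_2:
  (76/5, 21/5) → C = 708/5
  (47/5, 113/20) → C = 621/5
  (61/3, 28/3) → C = 234
  (38/3, 107/12) → C = 183
  (56/3, 38/3) → C = 264

The binding constraints are -3x_1 - 12x_2 = -96 and -12x_1 + 12x_2 = -45.
Solving simultaneously gives x_1 = 47/5, x_2 = 113/20.

x_1 = 47/5, x_2 = 113/20, minimum C = 621/5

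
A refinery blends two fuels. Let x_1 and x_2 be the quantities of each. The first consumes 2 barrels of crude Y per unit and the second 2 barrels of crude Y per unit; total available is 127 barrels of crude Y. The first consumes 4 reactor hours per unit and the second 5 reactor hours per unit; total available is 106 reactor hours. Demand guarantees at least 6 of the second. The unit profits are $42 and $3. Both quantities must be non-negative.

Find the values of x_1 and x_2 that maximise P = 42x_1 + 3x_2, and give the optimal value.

x_1 = 19, x_2 = 6, maximum P = 816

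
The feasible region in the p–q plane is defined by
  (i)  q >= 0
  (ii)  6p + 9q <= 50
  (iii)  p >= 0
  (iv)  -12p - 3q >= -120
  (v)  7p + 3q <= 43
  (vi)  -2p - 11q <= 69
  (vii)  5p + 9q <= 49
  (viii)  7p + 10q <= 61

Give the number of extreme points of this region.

5

Of the 28 pairwise boundary intersections, those satisfying every inequality are:
  (0, 0)
  (43/7, 0)
  (79/15, 92/45)
  (1, 44/9)
  (0, 49/9)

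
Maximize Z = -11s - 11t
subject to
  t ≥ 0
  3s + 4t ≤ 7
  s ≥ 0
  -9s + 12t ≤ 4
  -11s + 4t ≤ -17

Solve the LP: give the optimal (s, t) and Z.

s = 17/11, t = 0, maximum Z = -17

Vertices and Z = -11s - 11t:
  (7/3, 0) → Z = -77/3
  (17/11, 0) → Z = -17
  (12/7, 13/28) → Z = -671/28

At the optimal vertex, t = 0 and -11s + 4t = -17.
Solving simultaneously gives s = 17/11, t = 0.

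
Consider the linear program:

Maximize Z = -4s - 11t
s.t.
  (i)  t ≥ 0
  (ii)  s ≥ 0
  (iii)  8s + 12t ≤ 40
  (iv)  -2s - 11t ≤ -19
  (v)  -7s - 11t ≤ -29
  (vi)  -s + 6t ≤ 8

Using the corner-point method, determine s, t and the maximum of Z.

s = 2, t = 15/11, maximum Z = -23

Vertices and Z = -4s - 11t:
  (53/16, 9/8) → Z = -205/8
  (12/5, 26/15) → Z = -86/3
  (2, 15/11) → Z = -23
  (86/53, 85/53) → Z = -1279/53

At the optimal vertex, -2s - 11t = -19 and -7s - 11t = -29.
Solving simultaneously gives s = 2, t = 15/11.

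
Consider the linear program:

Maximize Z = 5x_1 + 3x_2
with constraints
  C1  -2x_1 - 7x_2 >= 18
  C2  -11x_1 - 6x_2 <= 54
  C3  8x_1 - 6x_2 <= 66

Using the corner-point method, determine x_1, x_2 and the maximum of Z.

x_1 = 177/34, x_2 = -69/17, maximum Z = 471/34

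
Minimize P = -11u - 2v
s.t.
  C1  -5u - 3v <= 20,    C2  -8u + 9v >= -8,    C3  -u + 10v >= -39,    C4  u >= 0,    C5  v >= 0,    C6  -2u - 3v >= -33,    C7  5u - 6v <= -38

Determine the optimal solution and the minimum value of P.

Vertices and P = -11u - 2v:
  (0, 11) → P = -22
  (0, 19/3) → P = -38/3
  (28/9, 241/27) → P = -1406/27

At the optimal vertex, -2u - 3v = -33 and 5u - 6v = -38.
Solving simultaneously gives u = 28/9, v = 241/27.

u = 28/9, v = 241/27, minimum P = -1406/27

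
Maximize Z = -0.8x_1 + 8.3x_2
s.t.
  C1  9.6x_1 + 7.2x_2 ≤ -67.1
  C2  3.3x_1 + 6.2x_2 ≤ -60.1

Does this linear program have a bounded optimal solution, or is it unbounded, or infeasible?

unbounded

From the feasible point (835/1788, -11851/1192), moving in the direction (-6.2, 3.3) keeps every constraint satisfied while Z increases without bound.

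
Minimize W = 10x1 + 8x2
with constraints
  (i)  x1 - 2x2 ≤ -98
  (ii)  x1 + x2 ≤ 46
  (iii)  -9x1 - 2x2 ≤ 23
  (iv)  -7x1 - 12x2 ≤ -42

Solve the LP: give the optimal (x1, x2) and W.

x1 = -121/10, x2 = 859/20, minimum W = 1113/5

Feasible corners and W = 10x1 + 8x2:
  (-2, 48) → W = 364
  (-121/10, 859/20) → W = 1113/5
  (-115/7, 437/7) → W = 2346/7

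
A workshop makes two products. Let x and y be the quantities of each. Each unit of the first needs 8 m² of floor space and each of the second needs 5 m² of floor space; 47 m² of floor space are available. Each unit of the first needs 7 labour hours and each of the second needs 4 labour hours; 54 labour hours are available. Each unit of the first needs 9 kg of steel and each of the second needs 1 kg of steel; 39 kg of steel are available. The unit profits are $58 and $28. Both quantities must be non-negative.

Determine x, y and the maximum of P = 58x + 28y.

x = 4, y = 3, maximum P = 316

Feasible corners and P = 58x + 28y:
  (0, 0) → P = 0
  (0, 47/5) → P = 1316/5
  (13/3, 0) → P = 754/3
  (4, 3) → P = 316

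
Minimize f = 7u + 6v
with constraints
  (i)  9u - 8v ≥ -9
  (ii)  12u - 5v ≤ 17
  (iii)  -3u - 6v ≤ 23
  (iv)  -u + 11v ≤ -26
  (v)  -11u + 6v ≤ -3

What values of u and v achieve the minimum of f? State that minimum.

u = -10/7, v = -131/42, minimum f = -201/7

Feasible corners and f = 7u + 6v:
  (-13/87, -109/29) → f = -2053/87
  (57/127, -295/127) → f = -1371/127
  (-10/7, -131/42) → f = -201/7
  (-123/115, -283/115) → f = -2559/115

The binding constraints are -3u - 6v = 23 and -11u + 6v = -3.
Solving simultaneously gives u = -10/7, v = -131/42.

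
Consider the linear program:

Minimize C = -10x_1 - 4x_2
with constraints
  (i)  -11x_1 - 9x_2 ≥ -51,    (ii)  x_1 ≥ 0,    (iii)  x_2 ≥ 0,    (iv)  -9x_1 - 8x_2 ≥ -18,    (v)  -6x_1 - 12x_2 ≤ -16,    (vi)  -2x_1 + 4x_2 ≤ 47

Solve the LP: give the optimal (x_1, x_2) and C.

Corner points and C = -10x_1 - 4x_2:
  (0, 9/4) → C = -9
  (0, 4/3) → C = -16/3
  (22/15, 3/5) → C = -256/15

x_1 = 22/15, x_2 = 3/5, minimum C = -256/15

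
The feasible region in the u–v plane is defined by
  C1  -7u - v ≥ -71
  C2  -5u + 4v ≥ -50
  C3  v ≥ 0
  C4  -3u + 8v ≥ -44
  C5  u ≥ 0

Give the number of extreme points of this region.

The feasible vertices (each the meet of two boundaries and inside every other half-plane) are:
  (334/33, 5/33)
  (0, 71)
  (10, 0)
  (0, 0)

4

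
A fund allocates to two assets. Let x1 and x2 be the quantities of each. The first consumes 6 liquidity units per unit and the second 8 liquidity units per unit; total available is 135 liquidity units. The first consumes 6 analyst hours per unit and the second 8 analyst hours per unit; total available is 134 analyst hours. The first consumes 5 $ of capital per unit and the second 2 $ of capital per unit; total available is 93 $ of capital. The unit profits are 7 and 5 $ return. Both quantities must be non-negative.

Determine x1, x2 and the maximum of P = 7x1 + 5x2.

The binding constraints are 6x1 + 8x2 = 134 and 5x1 + 2x2 = 93.
Solving simultaneously gives x1 = 17, x2 = 4.

x1 = 17, x2 = 4, maximum P = 139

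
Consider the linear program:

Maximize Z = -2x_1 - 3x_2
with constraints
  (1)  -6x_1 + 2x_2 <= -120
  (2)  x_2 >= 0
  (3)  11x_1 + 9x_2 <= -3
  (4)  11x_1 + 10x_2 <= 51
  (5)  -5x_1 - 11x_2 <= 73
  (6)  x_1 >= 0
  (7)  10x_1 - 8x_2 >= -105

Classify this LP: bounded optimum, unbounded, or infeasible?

The boundaries x_1 = 0 and 10x_1 - 8x_2 = -105 meet at (0, 105/8), but that point violates -6x_1 + 2x_2 ≤ -120. Every candidate vertex is excluded by some other constraint, so the feasible region is empty.

infeasible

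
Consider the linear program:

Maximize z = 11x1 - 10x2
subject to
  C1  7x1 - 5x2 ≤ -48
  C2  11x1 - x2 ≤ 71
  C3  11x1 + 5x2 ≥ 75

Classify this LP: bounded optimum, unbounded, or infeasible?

bounded optimum

Vertices and z = 11x1 - 10x2:
  (403/48, 1025/48) → z = -1939/16
  (3/2, 117/10) → z = -201/2
The feasible region has finitely many vertices and no improving ray; the maximum is -201/2 at (3/2, 117/10).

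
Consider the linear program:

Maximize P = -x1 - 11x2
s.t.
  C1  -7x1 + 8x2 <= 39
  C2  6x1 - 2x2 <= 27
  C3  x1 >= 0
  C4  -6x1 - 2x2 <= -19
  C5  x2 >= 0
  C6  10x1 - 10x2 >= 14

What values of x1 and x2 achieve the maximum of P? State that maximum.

Extreme points and P = -x1 - 11x2:
  (9/2, 0) → P = -9/2
  (121/20, 93/20) → P = -286/5
  (19/6, 0) → P = -19/6
  (109/40, 53/40) → P = -173/10

x1 = 19/6, x2 = 0, maximum P = -19/6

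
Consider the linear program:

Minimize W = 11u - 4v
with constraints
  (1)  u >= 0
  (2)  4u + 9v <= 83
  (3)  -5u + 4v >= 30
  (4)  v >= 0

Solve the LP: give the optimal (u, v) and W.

u = 0, v = 83/9, minimum W = -332/9

Extreme points and W = 11u - 4v:
  (0, 83/9) → W = -332/9
  (0, 15/2) → W = -30
  (62/61, 535/61) → W = -1458/61

At the optimal vertex, u = 0 and 4u + 9v = 83.
Solving simultaneously gives u = 0, v = 83/9.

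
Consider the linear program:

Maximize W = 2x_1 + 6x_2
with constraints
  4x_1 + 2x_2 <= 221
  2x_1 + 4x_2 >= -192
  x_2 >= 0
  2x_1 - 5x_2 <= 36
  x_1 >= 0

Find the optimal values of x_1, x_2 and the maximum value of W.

x_1 = 0, x_2 = 221/2, maximum W = 663

Feasible corners and W = 2x_1 + 6x_2:
  (1177/24, 149/12) → W = 2071/12
  (0, 221/2) → W = 663
  (18, 0) → W = 36
  (0, 0) → W = 0

The optimum lies where 4x_1 + 2x_2 = 221 and x_1 = 0.
Solving simultaneously gives x_1 = 0, x_2 = 221/2.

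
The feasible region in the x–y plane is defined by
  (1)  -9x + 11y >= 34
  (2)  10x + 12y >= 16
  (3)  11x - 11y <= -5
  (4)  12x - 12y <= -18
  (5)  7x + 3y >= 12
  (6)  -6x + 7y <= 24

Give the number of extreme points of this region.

4

Of the 14 pairwise boundary intersections, those satisfying every inequality are:
  (35/4, 41/4)
  (15/52, 173/52)
  (27/2, 15)
  (12/67, 240/67)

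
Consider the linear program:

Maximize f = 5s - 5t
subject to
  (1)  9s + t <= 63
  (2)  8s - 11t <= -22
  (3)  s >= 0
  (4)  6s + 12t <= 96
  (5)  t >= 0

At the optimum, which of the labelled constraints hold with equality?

Vertices and f = 5s - 5t:
  (0, 2) → f = -10
  (44/9, 50/9) → f = -10/3
  (0, 8) → f = -40

The maximum is at (44/9, 50/9). Substituting into each constraint, equality holds for (2) and (4); the remaining constraints have slack.

(2) and (4)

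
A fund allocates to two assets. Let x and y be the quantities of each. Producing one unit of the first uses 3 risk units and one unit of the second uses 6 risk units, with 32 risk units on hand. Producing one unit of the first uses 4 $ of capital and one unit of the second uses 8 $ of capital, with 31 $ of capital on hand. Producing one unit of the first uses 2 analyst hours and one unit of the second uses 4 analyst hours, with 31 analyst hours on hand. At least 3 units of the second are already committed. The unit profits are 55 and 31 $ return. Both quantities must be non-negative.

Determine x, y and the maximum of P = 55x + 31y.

The binding constraints are 4x + 8y = 31 and y = 3.
Solving simultaneously gives x = 7/4, y = 3.

x = 7/4, y = 3, maximum P = 757/4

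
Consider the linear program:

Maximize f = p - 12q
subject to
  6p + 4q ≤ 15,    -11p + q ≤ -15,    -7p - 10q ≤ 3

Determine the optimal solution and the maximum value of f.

p = 81/16, q = -123/32, maximum f = 819/16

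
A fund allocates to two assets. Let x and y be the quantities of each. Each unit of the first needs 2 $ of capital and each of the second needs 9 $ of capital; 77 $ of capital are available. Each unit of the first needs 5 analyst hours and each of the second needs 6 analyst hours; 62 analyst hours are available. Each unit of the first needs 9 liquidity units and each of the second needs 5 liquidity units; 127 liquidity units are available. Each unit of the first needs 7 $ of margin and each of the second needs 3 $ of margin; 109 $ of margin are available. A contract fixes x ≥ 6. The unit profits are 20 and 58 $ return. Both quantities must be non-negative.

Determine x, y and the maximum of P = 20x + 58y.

x = 6, y = 16/3, maximum P = 1288/3

Corner points and P = 20x + 58y:
  (62/5, 0) → P = 248
  (6, 0) → P = 120
  (6, 16/3) → P = 1288/3

The binding constraints are 5x + 6y = 62 and x = 6.
Solving simultaneously gives x = 6, y = 16/3.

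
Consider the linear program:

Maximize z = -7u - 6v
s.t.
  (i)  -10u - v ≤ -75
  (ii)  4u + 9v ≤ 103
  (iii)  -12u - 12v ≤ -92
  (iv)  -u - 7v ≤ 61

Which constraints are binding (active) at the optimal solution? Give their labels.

Vertices and z = -7u - 6v:
  (286/43, 365/43) → z = -4192/43
  (202/27, 5/27) → z = -1444/27
  (1270/19, -347/19) → z = -6808/19
  (172/9, -103/9) → z = -586/9

The maximum is at (202/27, 5/27). Substituting into each constraint, equality holds for (i) and (iii); the remaining constraints have slack.

(i) and (iii)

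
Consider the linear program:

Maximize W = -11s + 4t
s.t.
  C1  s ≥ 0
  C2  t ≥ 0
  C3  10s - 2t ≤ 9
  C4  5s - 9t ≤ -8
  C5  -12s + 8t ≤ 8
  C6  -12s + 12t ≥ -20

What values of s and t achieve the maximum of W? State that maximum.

Feasible corners and W = -11s + 4t:
  (0, 8/9) → W = 32/9
  (0, 1) → W = 4
  (97/80, 25/16) → W = -567/80
  (11/7, 47/14) → W = -27/7

s = 0, t = 1, maximum W = 4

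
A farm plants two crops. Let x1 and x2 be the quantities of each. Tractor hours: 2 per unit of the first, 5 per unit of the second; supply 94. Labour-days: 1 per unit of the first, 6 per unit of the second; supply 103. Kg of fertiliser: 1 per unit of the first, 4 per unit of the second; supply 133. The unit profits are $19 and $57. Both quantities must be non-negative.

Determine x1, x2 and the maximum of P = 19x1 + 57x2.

Corner points and P = 19x1 + 57x2:
  (0, 0) → P = 0
  (0, 103/6) → P = 1957/2
  (47, 0) → P = 893
  (7, 16) → P = 1045

The optimum lies where 2x1 + 5x2 = 94 and x1 + 6x2 = 103.
Solving simultaneously gives x1 = 7, x2 = 16.

x1 = 7, x2 = 16, maximum P = 1045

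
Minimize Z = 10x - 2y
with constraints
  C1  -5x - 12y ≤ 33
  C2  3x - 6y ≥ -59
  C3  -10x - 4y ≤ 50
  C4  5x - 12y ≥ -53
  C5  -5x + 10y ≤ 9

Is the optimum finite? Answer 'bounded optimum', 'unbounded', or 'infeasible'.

Feasible corners and Z = 10x - 2y:
  (-219/55, -12/11) → Z = -414/11
  (211/5, 22) → Z = 378
The feasible region has finitely many vertices and no improving ray; the minimum is -414/11 at (-219/55, -12/11).

bounded optimum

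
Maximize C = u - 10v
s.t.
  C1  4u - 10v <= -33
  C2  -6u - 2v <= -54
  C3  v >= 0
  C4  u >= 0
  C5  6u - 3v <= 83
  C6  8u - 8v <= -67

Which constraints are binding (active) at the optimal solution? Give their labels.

C2 and C6

Extreme points and C = u - 10v:
  (0, 27) → C = -270
  (149/32, 417/32) → C = -4021/32
  (865/24, 533/12) → C = -3265/8
The feasible region is unbounded (it extends along (0, 1), (1, 2)), but C strictly decreases along every unbounded feasible direction, so there is no improving ray and the maximum is attained at a vertex.

The maximum is at (149/32, 417/32). Substituting into each constraint, equality holds for C2 and C6; the remaining constraints have slack.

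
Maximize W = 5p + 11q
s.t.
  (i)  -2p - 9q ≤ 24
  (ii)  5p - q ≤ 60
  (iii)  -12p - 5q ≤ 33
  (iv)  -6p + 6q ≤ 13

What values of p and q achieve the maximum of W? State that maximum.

Feasible corners and W = 5p + 11q:
  (516/47, -240/47) → W = -60/47
  (-177/98, -111/49) → W = -3327/98
  (373/24, 425/24) → W = 545/2
  (-263/102, -7/17) → W = -1777/102

The binding constraints are 5p - q = 60 and -6p + 6q = 13.
Solving simultaneously gives p = 373/24, q = 425/24.

p = 373/24, q = 425/24, maximum W = 545/2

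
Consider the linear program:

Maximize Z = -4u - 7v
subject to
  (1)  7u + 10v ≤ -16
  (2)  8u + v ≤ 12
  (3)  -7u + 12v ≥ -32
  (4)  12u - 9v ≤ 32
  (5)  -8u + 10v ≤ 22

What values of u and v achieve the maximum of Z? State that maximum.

Vertices and Z = -4u - 7v:
  (64/77, -24/11) → Z = 920/77
  (-38/15, 13/75) → Z = 223/25
  (-292/13, -205/13) → Z = 2603/13

u = -292/13, v = -205/13, maximum Z = 2603/13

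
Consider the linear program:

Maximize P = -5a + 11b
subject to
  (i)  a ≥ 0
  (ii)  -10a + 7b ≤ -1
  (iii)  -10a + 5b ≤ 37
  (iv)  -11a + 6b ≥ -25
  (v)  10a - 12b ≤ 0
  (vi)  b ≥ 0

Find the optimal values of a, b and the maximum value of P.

Corner points and P = -5a + 11b:
  (169/17, 239/17) → P = 1784/17
  (6/25, 1/5) → P = 1
  (25/6, 125/36) → P = 625/36

a = 169/17, b = 239/17, maximum P = 1784/17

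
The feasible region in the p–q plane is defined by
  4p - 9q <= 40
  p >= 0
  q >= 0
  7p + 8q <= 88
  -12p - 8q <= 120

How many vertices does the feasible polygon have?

4

Intersecting each pair of boundary lines and keeping only the points that satisfy every inequality leaves:
  (10, 0)
  (1112/95, 72/95)
  (0, 0)
  (0, 11)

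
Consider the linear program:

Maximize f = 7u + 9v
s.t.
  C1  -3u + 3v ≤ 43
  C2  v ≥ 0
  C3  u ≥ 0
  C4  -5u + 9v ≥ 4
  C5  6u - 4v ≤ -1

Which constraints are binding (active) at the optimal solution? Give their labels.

C1 and C5

Feasible corners and f = 7u + 9v:
  (0, 43/3) → f = 129
  (169/6, 85/2) → f = 1739/3
  (0, 4/9) → f = 4
  (7/34, 19/34) → f = 110/17

The maximum is at (169/6, 85/2). Substituting into each constraint, equality holds for C1 and C5; the remaining constraints have slack.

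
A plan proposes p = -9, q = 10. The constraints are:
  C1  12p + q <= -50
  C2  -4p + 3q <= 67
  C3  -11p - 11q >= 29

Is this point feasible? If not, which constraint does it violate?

not feasible — violates C3

Constraint C3: -11p - 11q = -11, which is not ≥ 29. All other constraints are satisfied.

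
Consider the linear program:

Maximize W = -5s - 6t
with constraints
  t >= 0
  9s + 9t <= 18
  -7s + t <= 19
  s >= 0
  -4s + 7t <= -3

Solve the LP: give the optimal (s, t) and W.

Corner points and W = -5s - 6t:
  (2, 0) → W = -10
  (3/4, 0) → W = -15/4
  (17/11, 5/11) → W = -115/11

At the optimal vertex, t = 0 and -4s + 7t = -3.
Solving simultaneously gives s = 3/4, t = 0.

s = 3/4, t = 0, maximum W = -15/4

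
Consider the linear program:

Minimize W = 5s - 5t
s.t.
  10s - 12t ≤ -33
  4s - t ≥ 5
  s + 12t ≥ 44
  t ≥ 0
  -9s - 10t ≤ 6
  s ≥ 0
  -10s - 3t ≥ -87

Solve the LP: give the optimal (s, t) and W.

Corner points and W = 5s - 5t:
  (93/38, 91/19) → W = -445/38
  (63/10, 8) → W = -17/2
  (51/11, 149/11) → W = -490/11

The binding constraints are 4s - t = 5 and -10s - 3t = -87.
Solving simultaneously gives s = 51/11, t = 149/11.

s = 51/11, t = 149/11, minimum W = -490/11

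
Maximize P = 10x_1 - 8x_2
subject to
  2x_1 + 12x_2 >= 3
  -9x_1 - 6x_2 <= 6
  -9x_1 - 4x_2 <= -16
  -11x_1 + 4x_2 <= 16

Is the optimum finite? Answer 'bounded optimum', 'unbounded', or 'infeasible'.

unbounded

From the feasible point (9/5, -1/20), moving in the direction (12, -2) keeps every constraint satisfied while P increases without bound.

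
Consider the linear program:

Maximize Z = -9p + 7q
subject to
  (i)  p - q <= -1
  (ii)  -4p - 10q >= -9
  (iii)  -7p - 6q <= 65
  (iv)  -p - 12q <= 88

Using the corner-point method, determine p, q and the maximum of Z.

Vertices and Z = -9p + 7q:
  (-1/14, 13/14) → Z = 50/7
  (-71/13, -58/13) → Z = 233/13
  (-352/23, 323/46) → Z = 8597/46

p = -352/23, q = 323/46, maximum Z = 8597/46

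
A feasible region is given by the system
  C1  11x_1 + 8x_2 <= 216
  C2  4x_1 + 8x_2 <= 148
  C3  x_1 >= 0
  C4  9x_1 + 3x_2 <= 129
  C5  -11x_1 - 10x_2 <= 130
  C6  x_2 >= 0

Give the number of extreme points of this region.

5

Intersecting each pair of boundary lines and keeping only the points that satisfy every inequality leaves:
  (68/7, 191/14)
  (128/13, 175/13)
  (0, 37/2)
  (0, 0)
  (43/3, 0)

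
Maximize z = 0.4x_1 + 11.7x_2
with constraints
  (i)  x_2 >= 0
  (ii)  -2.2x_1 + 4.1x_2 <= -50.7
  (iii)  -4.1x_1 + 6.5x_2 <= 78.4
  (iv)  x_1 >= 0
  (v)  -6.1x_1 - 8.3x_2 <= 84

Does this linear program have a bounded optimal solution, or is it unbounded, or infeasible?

From the feasible point (507/22, 0), moving in the direction (4.1, 2.2) keeps every constraint satisfied while z increases without bound.

unbounded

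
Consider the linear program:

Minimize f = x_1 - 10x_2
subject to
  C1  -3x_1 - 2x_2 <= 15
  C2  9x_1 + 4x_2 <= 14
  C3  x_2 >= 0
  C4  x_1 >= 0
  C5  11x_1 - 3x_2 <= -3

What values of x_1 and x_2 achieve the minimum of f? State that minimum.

Feasible corners and f = x_1 - 10x_2:
  (0, 7/2) → f = -35
  (30/71, 181/71) → f = -1780/71
  (0, 1) → f = -10

The binding constraints are 9x_1 + 4x_2 = 14 and x_1 = 0.
Solving simultaneously gives x_1 = 0, x_2 = 7/2.

x_1 = 0, x_2 = 7/2, minimum f = -35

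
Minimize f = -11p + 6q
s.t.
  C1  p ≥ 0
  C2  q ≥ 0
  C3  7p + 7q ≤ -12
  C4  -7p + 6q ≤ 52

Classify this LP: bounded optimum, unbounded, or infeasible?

The boundaries p = 0 and q = 0 meet at (0, 0), but that point violates 7p + 7q ≤ -12. Every candidate vertex is excluded by some other constraint, so the feasible region is empty.

infeasible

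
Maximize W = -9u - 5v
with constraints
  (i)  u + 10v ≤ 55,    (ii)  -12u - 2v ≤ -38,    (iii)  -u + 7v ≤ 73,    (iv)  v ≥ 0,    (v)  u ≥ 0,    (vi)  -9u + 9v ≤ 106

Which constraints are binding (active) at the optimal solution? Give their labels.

(ii) and (iv)

Extreme points and W = -9u - 5v:
  (135/59, 311/59) → W = -2770/59
  (55, 0) → W = -495
  (19/6, 0) → W = -57/2

The maximum is at (19/6, 0). Substituting into each constraint, equality holds for (ii) and (iv); the remaining constraints have slack.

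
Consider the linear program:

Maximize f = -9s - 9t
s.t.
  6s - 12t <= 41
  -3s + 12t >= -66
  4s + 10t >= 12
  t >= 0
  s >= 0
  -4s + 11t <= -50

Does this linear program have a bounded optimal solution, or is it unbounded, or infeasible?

infeasible

The boundaries 6s - 12t = 41 and t = 0 meet at (41/6, 0), but that point violates -4s + 11t ≤ -50. Every candidate vertex is excluded by some other constraint, so the feasible region is empty.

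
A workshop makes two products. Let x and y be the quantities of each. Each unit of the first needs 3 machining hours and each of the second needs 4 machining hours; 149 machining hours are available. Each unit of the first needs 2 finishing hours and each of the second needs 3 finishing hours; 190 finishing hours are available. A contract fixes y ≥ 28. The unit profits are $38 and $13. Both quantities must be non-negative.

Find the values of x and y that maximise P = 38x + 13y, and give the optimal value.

x = 37/3, y = 28, maximum P = 2498/3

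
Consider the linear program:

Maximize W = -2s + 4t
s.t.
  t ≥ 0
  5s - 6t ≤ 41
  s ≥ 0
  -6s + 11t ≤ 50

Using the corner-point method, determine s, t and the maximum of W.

s = 751/19, t = 496/19, maximum W = 482/19

Extreme points and W = -2s + 4t:
  (41/5, 0) → W = -82/5
  (0, 0) → W = 0
  (751/19, 496/19) → W = 482/19
  (0, 50/11) → W = 200/11

At the optimal vertex, 5s - 6t = 41 and -6s + 11t = 50.
Solving simultaneously gives s = 751/19, t = 496/19.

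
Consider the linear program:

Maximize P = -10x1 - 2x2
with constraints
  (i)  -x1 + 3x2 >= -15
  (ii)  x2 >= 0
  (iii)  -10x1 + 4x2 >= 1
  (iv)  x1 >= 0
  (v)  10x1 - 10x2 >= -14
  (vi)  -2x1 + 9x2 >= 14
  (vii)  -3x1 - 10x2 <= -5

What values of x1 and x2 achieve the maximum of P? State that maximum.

x1 = 1/5, x2 = 8/5, maximum P = -26/5

Feasible corners and P = -10x1 - 2x2:
  (23/30, 13/6) → P = -12
  (47/82, 69/41) → P = -373/41
  (1/5, 8/5) → P = -26/5

At the optimal vertex, 10x1 - 10x2 = -14 and -2x1 + 9x2 = 14.
Solving simultaneously gives x1 = 1/5, x2 = 8/5.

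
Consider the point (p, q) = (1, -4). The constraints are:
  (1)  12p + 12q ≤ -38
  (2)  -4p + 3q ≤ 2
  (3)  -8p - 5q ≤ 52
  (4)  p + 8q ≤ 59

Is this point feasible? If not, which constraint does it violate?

Constraint (1): 12p + 12q = -36, which is not ≤ -38. All other constraints are satisfied.

not feasible — violates (1)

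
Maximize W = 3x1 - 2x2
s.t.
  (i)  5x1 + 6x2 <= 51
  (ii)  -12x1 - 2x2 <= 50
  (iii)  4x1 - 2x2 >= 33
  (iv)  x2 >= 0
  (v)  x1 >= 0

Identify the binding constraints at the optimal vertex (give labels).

Extreme points and W = 3x1 - 2x2:
  (150/17, 39/34) → W = 411/17
  (51/5, 0) → W = 153/5
  (33/4, 0) → W = 99/4

The maximum is at (51/5, 0). Substituting into each constraint, equality holds for (i) and (iv); the remaining constraints have slack.

(i) and (iv)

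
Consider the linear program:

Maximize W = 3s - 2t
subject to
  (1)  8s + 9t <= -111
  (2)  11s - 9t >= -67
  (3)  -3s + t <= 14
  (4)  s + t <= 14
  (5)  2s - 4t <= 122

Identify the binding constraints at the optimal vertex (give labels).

(1) and (5)

Feasible corners and W = 3s - 2t:
  (-237/35, -221/35) → W = -269/35
  (327/25, -599/25) → W = 2179/25
  (-89/5, -197/5) → W = 127/5

The maximum is at (327/25, -599/25). Substituting into each constraint, equality holds for (1) and (5); the remaining constraints have slack.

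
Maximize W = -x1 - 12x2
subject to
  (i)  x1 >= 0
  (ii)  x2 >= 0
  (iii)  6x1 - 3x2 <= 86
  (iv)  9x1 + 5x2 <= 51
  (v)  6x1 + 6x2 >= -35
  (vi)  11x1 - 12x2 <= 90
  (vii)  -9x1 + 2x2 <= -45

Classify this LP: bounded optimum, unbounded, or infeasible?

bounded optimum

Vertices and W = -x1 - 12x2:
  (17/3, 0) → W = -17/3
  (5, 0) → W = -5
  (109/21, 6/7) → W = -325/21
The feasible region has finitely many vertices and no improving ray; the maximum is -5 at (5, 0).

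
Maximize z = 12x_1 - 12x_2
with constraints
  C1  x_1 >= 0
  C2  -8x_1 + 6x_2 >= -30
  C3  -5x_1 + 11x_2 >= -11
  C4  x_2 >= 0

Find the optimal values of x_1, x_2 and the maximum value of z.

x_1 = 132/29, x_2 = 31/29, maximum z = 1212/29

Extreme points and z = 12x_1 - 12x_2:
  (0, 0) → z = 0
  (132/29, 31/29) → z = 1212/29
  (11/5, 0) → z = 132/5
The feasible region is unbounded (it extends along (0, 1), (3, 4)), but z strictly decreases along every unbounded feasible direction, so there is no improving ray and the maximum is attained at a vertex.

The optimum lies where -8x_1 + 6x_2 = -30 and -5x_1 + 11x_2 = -11.
Solving simultaneously gives x_1 = 132/29, x_2 = 31/29.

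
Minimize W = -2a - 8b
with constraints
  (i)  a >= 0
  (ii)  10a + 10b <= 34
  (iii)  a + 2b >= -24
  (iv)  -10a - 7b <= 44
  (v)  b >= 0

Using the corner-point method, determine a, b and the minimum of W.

a = 0, b = 17/5, minimum W = -136/5

Feasible corners and W = -2a - 8b:
  (0, 17/5) → W = -136/5
  (0, 0) → W = 0
  (17/5, 0) → W = -34/5

At the optimal vertex, a = 0 and 10a + 10b = 34.
Solving simultaneously gives a = 0, b = 17/5.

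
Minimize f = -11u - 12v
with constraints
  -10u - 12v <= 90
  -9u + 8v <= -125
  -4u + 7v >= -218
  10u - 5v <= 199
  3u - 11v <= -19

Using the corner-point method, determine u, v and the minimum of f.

The optimum lies where -9u + 8v = -125 and 10u - 5v = 199.
Solving simultaneously gives u = 967/35, v = 541/35.

u = 967/35, v = 541/35, minimum f = -2447/5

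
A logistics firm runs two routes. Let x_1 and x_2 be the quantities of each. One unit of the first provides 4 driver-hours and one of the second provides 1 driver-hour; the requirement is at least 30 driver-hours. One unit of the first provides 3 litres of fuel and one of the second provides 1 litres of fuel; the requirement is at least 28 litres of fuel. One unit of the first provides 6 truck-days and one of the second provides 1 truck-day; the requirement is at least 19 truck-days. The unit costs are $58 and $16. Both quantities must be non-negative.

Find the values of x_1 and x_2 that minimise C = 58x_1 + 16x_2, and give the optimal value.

x_1 = 2, x_2 = 22, minimum C = 468

Extreme points and C = 58x_1 + 16x_2:
  (0, 30) → C = 480
  (28/3, 0) → C = 1624/3
  (2, 22) → C = 468
The feasible region is unbounded (it extends along (0, 1), (1, 0)), but C strictly increases along every unbounded feasible direction, so there is no improving ray and the minimum is attained at a vertex.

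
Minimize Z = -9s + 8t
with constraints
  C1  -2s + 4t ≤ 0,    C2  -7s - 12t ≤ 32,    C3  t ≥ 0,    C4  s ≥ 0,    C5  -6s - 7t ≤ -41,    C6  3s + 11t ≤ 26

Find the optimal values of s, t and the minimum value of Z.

s = 26/3, t = 0, minimum Z = -78

Corner points and Z = -9s + 8t:
  (41/6, 0) → Z = -123/2
  (26/3, 0) → Z = -78
  (269/45, 11/15) → Z = -719/15

The binding constraints are t = 0 and 3s + 11t = 26.
Solving simultaneously gives s = 26/3, t = 0.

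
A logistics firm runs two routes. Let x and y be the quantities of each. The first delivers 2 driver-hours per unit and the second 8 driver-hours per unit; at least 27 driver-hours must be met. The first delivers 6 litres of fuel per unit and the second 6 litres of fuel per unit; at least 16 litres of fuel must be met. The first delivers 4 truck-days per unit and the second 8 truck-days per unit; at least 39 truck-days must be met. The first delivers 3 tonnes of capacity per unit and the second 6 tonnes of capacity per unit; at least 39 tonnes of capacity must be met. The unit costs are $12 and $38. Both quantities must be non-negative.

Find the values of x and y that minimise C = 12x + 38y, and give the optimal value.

Vertices and C = 12x + 38y:
  (0, 13/2) → C = 247
  (27/2, 0) → C = 162
  (25/2, 1/4) → C = 319/2
The feasible region is unbounded (it extends along (0, 1), (1, 0)), but C strictly increases along every unbounded feasible direction, so there is no improving ray and the minimum is attained at a vertex.

x = 25/2, y = 1/4, minimum C = 319/2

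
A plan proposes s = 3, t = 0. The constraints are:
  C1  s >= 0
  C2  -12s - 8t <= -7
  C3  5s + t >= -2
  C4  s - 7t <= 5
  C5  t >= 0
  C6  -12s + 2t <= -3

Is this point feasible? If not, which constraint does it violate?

feasible

C1: 3 ≥ 0 ✓
C2: -36 ≤ -7 ✓
C3: 15 ≥ -2 ✓
C4: 3 ≤ 5 ✓
C5: 0 ≥ 0 ✓
C6: -36 ≤ -3 ✓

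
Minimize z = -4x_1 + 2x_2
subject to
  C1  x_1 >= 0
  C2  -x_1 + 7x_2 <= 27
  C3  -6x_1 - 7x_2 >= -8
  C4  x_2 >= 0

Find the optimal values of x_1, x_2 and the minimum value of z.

x_1 = 4/3, x_2 = 0, minimum z = -16/3

Feasible corners and z = -4x_1 + 2x_2:
  (0, 8/7) → z = 16/7
  (0, 0) → z = 0
  (4/3, 0) → z = -16/3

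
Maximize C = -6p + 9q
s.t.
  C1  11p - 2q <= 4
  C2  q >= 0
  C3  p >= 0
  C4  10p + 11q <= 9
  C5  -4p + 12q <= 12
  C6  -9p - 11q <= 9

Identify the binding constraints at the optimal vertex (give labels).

C3 and C4

Feasible corners and C = -6p + 9q:
  (4/11, 0) → C = -24/11
  (62/141, 59/141) → C = 53/47
  (0, 0) → C = 0
  (0, 9/11) → C = 81/11

The maximum is at (0, 9/11). Substituting into each constraint, equality holds for C3 and C4; the remaining constraints have slack.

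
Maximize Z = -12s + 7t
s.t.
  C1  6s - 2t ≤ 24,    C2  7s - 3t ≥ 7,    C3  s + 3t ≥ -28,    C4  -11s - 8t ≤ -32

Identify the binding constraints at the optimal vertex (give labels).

C1 and C2

Vertices and Z = -12s + 7t:
  (29/2, 63/2) → Z = 93/2
  (128/35, -36/35) → Z = -1788/35
  (152/89, 147/89) → Z = -795/89

The maximum is at (29/2, 63/2). Substituting into each constraint, equality holds for C1 and C2; the remaining constraints have slack.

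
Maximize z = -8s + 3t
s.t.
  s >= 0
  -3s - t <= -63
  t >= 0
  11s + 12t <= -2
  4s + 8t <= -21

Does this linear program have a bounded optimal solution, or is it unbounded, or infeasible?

infeasible

The boundaries -3s - t = -63 and 11s + 12t = -2 meet at (758/25, -699/25), but that point violates t ≥ 0. Every candidate vertex is excluded by some other constraint, so the feasible region is empty.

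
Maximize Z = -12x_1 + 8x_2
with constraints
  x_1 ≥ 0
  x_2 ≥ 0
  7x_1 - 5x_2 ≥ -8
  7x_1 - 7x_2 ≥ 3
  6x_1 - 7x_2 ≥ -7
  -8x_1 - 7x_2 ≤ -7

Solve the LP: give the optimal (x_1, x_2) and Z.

x_1 = 2/3, x_2 = 5/21, maximum Z = -128/21

Feasible corners and Z = -12x_1 + 8x_2:
  (7/8, 0) → Z = -21/2
  (10, 67/7) → Z = -304/7
  (2/3, 5/21) → Z = -128/21
The feasible region is unbounded (it extends along (7, 6), (1, 0)), but Z strictly decreases along every unbounded feasible direction, so there is no improving ray and the maximum is attained at a vertex.

At the optimal vertex, 7x_1 - 7x_2 = 3 and -8x_1 - 7x_2 = -7.
Solving simultaneously gives x_1 = 2/3, x_2 = 5/21.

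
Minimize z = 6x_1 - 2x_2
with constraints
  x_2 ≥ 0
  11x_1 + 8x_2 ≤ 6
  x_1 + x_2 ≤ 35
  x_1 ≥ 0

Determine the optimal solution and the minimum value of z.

x_1 = 0, x_2 = 3/4, minimum z = -3/2

Extreme points and z = 6x_1 - 2x_2:
  (6/11, 0) → z = 36/11
  (0, 0) → z = 0
  (0, 3/4) → z = -3/2

At the optimal vertex, 11x_1 + 8x_2 = 6 and x_1 = 0.
Solving simultaneously gives x_1 = 0, x_2 = 3/4.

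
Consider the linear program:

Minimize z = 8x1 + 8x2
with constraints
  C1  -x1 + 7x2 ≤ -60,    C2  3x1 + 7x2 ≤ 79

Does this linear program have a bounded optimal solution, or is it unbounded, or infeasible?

From the feasible point (139/4, -101/28), moving in the direction (-7, -1) keeps every constraint satisfied while z decreases without bound.

unbounded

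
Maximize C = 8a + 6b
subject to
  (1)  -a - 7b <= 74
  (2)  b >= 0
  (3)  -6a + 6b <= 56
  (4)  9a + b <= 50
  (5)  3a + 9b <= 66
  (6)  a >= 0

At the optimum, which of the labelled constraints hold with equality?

(4) and (5)

Feasible corners and C = 8a + 6b:
  (50/9, 0) → C = 400/9
  (0, 0) → C = 0
  (64/13, 74/13) → C = 956/13
  (0, 22/3) → C = 44

The maximum is at (64/13, 74/13). Substituting into each constraint, equality holds for (4) and (5); the remaining constraints have slack.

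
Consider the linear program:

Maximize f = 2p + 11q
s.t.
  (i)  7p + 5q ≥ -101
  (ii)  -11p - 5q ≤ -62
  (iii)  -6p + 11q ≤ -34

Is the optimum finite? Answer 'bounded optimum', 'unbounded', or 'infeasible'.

From the feasible point (163/4, -309/4), moving in the direction (11, 6) keeps every constraint satisfied while f increases without bound.

unbounded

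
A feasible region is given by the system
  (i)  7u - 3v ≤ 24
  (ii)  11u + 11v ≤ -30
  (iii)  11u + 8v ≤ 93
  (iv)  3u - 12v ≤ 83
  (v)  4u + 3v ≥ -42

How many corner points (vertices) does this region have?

4

Pairwise boundary intersections that survive every other constraint:
  (87/55, -237/55)
  (13/25, -509/75)
  (-372/11, 342/11)
  (-85/19, -458/57)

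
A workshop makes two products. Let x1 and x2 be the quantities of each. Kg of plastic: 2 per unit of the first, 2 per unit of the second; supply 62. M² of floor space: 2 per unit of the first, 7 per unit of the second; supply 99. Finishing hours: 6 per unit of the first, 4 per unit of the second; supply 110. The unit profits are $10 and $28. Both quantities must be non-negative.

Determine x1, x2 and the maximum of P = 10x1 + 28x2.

x1 = 11, x2 = 11, maximum P = 418

Corner points and P = 10x1 + 28x2:
  (0, 0) → P = 0
  (0, 99/7) → P = 396
  (55/3, 0) → P = 550/3
  (11, 11) → P = 418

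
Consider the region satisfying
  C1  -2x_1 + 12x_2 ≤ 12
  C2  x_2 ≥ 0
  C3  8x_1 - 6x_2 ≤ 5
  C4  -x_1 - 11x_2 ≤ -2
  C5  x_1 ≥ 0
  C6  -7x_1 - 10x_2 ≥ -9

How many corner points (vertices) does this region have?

Intersecting each pair of boundary lines and keeping only the points that satisfy every inequality leaves:
  (67/94, 11/94)
  (52/61, 37/122)
  (0, 2/11)
  (0, 9/10)

4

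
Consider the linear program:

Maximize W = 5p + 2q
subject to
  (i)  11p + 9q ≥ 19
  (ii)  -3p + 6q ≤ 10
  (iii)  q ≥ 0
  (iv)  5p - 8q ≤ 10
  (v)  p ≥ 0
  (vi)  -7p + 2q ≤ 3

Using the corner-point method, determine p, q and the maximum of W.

p = 70/3, q = 40/3, maximum W = 430/3

Corner points and W = 5p + 2q:
  (8/31, 167/93) → W = 454/93
  (19/11, 0) → W = 95/11
  (70/3, 40/3) → W = 430/3
  (2, 0) → W = 10

The binding constraints are -3p + 6q = 10 and 5p - 8q = 10.
Solving simultaneously gives p = 70/3, q = 40/3.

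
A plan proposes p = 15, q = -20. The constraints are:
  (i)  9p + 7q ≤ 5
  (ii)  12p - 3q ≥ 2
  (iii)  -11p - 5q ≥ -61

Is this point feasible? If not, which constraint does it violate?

Constraint (iii): -11p - 5q = -65, which is not ≥ -61. All other constraints are satisfied.

not feasible — violates (iii)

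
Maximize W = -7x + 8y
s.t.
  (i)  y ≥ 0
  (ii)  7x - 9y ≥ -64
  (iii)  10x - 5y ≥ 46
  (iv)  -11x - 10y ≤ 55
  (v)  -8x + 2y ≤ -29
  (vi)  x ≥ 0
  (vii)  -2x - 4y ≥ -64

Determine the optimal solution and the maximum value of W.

x = 252/25, y = 274/25, maximum W = 428/25

Extreme points and W = -7x + 8y:
  (23/5, 0) → W = -161/5
  (32, 0) → W = -224
  (252/25, 274/25) → W = 428/25

At the optimal vertex, 10x - 5y = 46 and -2x - 4y = -64.
Solving simultaneously gives x = 252/25, y = 274/25.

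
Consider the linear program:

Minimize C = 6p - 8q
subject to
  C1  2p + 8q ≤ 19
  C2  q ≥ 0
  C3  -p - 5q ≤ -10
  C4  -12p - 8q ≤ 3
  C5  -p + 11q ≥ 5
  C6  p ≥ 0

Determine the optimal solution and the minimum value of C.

Extreme points and C = 6p - 8q:
  (169/30, 29/30) → C = 391/15
  (0, 19/8) → C = -19
  (85/16, 15/16) → C = 195/8
  (0, 2) → C = -16

p = 0, q = 19/8, minimum C = -19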